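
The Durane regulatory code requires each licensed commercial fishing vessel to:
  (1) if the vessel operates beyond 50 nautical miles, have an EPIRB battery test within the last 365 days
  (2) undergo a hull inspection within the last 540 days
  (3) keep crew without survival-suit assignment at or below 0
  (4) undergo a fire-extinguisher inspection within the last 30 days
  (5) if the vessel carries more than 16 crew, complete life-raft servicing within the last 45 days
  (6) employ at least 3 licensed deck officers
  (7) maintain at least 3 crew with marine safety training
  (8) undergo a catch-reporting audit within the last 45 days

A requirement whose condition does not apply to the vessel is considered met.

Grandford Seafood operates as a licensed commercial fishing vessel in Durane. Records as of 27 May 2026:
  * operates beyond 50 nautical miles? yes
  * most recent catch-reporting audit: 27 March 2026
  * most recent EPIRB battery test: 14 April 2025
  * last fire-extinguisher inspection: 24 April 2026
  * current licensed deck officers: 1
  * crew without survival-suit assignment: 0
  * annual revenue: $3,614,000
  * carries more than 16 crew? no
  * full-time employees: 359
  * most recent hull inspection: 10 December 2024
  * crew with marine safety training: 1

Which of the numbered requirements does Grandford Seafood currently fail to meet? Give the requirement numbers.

1. condition 'operates beyond 50 nautical miles' holds; EPIRB battery test 408 days ago vs limit 365 → not met
2. hull inspection 533 days ago vs limit 540 → met
3. crew without survival-suit assignment 0 ≤ 0 → met
4. fire-extinguisher inspection 33 days ago vs limit 30 → not met
5. condition 'carries more than 16 crew' does not hold → requirement n/a → met
6. licensed deck officers 1 < 3 → not met
7. crew with marine safety training 1 < 3 → not met
8. catch-reporting audit 61 days ago vs limit 45 → not met
Not met: 1, 4, 6, 7, 8

1, 4, 6, 7, 8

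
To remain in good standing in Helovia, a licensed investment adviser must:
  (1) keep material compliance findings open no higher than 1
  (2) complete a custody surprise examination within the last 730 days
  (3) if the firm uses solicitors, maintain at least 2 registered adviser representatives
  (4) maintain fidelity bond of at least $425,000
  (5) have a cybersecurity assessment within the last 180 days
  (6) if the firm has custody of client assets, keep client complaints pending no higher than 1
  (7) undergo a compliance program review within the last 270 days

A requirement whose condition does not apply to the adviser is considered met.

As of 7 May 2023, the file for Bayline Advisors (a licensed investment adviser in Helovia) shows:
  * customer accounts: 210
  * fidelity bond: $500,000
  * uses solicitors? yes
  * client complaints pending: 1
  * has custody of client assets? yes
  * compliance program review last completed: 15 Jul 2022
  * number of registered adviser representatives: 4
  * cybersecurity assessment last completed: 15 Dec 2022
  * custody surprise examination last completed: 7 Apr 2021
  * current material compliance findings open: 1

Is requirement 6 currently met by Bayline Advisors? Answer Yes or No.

Yes

6. condition 'has custody of client assets' holds; client complaints pending 1 ≤ 1 → met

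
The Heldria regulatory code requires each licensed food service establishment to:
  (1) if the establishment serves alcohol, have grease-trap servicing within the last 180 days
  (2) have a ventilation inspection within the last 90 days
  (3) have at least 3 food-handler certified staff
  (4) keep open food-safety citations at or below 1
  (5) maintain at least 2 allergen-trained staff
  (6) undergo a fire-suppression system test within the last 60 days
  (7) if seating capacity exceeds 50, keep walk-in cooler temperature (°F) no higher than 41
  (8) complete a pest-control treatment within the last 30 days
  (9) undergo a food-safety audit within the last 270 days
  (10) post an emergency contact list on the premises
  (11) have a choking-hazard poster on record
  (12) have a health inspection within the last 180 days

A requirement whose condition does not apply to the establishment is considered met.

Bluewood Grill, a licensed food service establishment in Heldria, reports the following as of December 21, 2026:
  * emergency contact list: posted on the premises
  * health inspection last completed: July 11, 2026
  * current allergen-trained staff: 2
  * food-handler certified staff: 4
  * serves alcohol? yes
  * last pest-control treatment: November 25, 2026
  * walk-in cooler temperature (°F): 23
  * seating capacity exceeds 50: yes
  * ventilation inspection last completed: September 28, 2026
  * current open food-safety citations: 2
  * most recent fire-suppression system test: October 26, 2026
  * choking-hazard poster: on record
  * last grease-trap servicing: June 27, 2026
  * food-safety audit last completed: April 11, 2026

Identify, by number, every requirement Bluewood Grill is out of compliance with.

4

1. condition 'serves alcohol' holds; grease-trap servicing 177 days ago vs limit 180 → met
2. ventilation inspection 84 days ago vs limit 90 → met
3. food-handler certified staff 4 ≥ 3 → met
4. open food-safety citations 2 > 1 → not met
5. allergen-trained staff 2 ≥ 2 → met
6. fire-suppression system test 56 days ago vs limit 60 → met
7. condition 'seating capacity exceeds 50' holds; walk-in cooler temperature (°F) 23 ≤ 41 → met
8. pest-control treatment 26 days ago vs limit 30 → met
9. food-safety audit 254 days ago vs limit 270 → met
10. emergency contact list present → met
11. choking-hazard poster present → met
12. health inspection 163 days ago vs limit 180 → met
Not met: 4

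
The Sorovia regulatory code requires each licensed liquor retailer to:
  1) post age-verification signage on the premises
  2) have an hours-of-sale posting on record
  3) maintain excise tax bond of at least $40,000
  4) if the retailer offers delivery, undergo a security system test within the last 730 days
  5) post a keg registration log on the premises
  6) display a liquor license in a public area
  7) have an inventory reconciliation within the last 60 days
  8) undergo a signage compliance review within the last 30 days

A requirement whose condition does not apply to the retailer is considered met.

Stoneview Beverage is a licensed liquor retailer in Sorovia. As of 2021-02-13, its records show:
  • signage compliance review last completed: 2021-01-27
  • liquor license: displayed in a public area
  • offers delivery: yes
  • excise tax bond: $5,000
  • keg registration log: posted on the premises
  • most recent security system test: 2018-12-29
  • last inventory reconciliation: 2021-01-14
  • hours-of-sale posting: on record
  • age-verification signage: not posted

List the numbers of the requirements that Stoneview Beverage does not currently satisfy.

1. age-verification signage absent → not met
2. hours-of-sale posting present → met
3. excise tax bond $5,000 < $40,000 → not met
4. condition 'offers delivery' holds; security system test 777 days ago vs limit 730 → not met
5. keg registration log present → met
6. liquor license present → met
7. inventory reconciliation 30 days ago vs limit 60 → met
8. signage compliance review 17 days ago vs limit 30 → met
Not met: 1, 3, 4

1, 3, 4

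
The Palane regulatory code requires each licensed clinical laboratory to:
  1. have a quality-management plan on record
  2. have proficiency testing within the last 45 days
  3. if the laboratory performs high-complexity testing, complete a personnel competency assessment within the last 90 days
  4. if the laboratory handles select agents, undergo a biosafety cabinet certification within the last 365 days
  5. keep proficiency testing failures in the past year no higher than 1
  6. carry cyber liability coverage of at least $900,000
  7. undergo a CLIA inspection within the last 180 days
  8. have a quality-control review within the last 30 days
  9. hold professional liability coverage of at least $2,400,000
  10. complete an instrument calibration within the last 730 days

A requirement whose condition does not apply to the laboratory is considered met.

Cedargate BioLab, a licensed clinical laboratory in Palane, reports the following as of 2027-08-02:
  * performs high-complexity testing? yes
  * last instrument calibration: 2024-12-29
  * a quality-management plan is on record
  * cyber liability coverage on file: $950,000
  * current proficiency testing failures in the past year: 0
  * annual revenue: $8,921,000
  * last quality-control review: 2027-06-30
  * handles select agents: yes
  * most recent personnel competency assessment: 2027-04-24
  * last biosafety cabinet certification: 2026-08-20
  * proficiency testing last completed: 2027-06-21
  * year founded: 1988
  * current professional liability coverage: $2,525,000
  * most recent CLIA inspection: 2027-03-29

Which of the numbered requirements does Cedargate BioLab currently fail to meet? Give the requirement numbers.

1. quality-management plan present → met
2. proficiency testing 42 days ago vs limit 45 → met
3. condition 'performs high-complexity testing' holds; personnel competency assessment 100 days ago vs limit 90 → not met
4. condition 'handles select agents' holds; biosafety cabinet certification 347 days ago vs limit 365 → met
5. proficiency testing failures in the past year 0 ≤ 1 → met
6. cyber liability coverage $950,000 ≥ $900,000 → met
7. CLIA inspection 126 days ago vs limit 180 → met
8. quality-control review 33 days ago vs limit 30 → not met
9. professional liability coverage $2,525,000 ≥ $2,400,000 → met
10. instrument calibration 946 days ago vs limit 730 → not met
Not met: 3, 8, 10

3, 8, 10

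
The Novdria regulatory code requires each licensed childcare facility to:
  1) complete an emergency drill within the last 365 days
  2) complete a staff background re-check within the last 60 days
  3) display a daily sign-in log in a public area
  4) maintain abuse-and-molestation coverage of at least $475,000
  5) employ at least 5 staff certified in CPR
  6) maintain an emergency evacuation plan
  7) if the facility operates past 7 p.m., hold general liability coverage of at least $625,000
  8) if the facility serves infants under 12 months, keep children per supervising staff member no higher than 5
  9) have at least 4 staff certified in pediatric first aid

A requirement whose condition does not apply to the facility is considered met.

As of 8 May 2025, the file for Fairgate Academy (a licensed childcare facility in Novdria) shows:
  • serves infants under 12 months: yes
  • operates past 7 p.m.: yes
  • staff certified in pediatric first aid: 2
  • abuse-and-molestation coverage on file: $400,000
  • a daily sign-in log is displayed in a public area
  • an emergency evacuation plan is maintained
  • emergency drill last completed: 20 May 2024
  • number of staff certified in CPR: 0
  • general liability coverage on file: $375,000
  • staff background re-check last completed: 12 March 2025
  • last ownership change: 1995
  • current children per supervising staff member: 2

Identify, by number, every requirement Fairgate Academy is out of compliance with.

4, 5, 7, 9

1. emergency drill 353 days ago vs limit 365 → met
2. staff background re-check 57 days ago vs limit 60 → met
3. daily sign-in log present → met
4. abuse-and-molestation coverage $400,000 < $475,000 → not met
5. staff certified in CPR 0 < 5 → not met
6. emergency evacuation plan present → met
7. condition 'operates past 7 p.m.' holds; general liability coverage $375,000 < $625,000 → not met
8. condition 'serves infants under 12 months' holds; children per supervising staff member 2 ≤ 5 → met
9. staff certified in pediatric first aid 2 < 4 → not met
Not met: 4, 5, 7, 9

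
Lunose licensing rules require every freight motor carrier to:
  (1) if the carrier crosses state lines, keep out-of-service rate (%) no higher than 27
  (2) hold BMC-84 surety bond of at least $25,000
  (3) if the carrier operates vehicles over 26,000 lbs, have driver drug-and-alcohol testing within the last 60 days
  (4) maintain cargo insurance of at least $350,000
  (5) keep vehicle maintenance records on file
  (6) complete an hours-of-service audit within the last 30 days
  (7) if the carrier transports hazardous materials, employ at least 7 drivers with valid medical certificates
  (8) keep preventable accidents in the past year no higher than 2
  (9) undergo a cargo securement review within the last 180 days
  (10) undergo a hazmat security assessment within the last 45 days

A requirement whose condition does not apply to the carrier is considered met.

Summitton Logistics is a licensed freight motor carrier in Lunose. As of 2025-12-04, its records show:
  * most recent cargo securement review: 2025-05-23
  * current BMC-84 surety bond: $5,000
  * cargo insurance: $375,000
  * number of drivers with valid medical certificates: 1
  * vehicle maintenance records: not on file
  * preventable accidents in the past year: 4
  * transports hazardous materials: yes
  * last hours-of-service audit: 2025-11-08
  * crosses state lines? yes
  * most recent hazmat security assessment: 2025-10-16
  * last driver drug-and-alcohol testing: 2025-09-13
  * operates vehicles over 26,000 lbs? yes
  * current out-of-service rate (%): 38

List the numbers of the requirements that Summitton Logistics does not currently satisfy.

1, 2, 3, 5, 7, 8, 9, 10

1. condition 'crosses state lines' holds; out-of-service rate (%) 38 > 27 → not met
2. BMC-84 surety bond $5,000 < $25,000 → not met
3. condition 'operates vehicles over 26,000 lbs' holds; driver drug-and-alcohol testing 82 days ago vs limit 60 → not met
4. cargo insurance $375,000 ≥ $350,000 → met
5. vehicle maintenance records absent → not met
6. hours-of-service audit 26 days ago vs limit 30 → met
7. condition 'transports hazardous materials' holds; drivers with valid medical certificates 1 < 7 → not met
8. preventable accidents in the past year 4 > 2 → not met
9. cargo securement review 195 days ago vs limit 180 → not met
10. hazmat security assessment 49 days ago vs limit 45 → not met
Not met: 1, 2, 3, 5, 7, 8, 9, 10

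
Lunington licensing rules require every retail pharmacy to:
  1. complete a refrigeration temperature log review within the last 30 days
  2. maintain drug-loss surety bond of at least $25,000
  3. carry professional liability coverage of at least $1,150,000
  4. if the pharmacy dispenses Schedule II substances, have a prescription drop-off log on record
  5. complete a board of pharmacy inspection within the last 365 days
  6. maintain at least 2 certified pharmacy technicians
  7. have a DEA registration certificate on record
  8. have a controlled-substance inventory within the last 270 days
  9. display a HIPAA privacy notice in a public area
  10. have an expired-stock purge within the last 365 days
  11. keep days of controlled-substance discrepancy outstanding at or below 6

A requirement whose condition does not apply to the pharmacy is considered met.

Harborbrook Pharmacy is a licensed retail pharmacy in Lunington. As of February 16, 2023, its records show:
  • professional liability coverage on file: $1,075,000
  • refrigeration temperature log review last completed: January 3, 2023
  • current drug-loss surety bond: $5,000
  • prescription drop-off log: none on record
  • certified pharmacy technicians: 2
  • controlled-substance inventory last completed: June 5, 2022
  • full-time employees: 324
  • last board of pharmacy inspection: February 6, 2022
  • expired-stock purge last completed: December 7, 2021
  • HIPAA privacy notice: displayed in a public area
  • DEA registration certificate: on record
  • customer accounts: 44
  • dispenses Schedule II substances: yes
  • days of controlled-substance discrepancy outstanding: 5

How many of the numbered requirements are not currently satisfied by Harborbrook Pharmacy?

1. refrigeration temperature log review 44 days ago vs limit 30 → not met
2. drug-loss surety bond $5,000 < $25,000 → not met
3. professional liability coverage $1,075,000 < $1,150,000 → not met
4. condition 'dispenses Schedule II substances' holds; prescription drop-off log absent → not met
5. board of pharmacy inspection 375 days ago vs limit 365 → not met
6. certified pharmacy technicians 2 ≥ 2 → met
7. DEA registration certificate present → met
8. controlled-substance inventory 256 days ago vs limit 270 → met
9. HIPAA privacy notice present → met
10. expired-stock purge 436 days ago vs limit 365 → not met
11. days of controlled-substance discrepancy outstanding 5 ≤ 6 → met
Not met: 6 of 11

6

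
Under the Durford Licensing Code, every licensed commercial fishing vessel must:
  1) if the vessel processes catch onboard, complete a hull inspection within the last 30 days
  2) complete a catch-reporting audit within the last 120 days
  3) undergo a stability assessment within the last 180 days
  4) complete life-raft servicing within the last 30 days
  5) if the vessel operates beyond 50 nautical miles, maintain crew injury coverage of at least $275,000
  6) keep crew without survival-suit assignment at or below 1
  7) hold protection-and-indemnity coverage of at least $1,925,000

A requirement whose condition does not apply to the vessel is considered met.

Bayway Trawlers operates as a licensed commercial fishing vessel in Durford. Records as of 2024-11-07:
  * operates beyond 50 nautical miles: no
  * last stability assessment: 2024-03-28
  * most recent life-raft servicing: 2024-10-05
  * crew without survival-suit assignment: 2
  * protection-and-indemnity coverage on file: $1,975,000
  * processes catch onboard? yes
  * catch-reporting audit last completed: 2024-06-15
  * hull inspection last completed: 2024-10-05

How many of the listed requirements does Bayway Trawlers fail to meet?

1. condition 'processes catch onboard' holds; hull inspection 33 days ago vs limit 30 → not met
2. catch-reporting audit 145 days ago vs limit 120 → not met
3. stability assessment 224 days ago vs limit 180 → not met
4. life-raft servicing 33 days ago vs limit 30 → not met
5. condition 'operates beyond 50 nautical miles' does not hold → requirement n/a → met
6. crew without survival-suit assignment 2 > 1 → not met
7. protection-and-indemnity coverage $1,975,000 ≥ $1,925,000 → met
Not met: 5 of 7

5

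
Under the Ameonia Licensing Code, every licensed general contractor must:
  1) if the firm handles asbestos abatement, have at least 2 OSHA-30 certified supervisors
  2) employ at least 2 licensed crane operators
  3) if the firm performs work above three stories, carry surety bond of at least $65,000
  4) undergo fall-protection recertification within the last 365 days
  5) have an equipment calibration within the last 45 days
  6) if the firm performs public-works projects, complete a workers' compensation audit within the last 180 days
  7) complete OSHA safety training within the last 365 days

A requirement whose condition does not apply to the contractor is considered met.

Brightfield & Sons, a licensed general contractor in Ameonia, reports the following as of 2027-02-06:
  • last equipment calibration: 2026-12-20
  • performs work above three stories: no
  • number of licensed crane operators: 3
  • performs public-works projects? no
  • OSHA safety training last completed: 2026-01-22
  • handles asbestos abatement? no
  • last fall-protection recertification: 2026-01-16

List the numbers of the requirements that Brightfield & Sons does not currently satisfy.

1. condition 'handles asbestos abatement' does not hold → requirement n/a → met
2. licensed crane operators 3 ≥ 2 → met
3. condition 'performs work above three stories' does not hold → requirement n/a → met
4. fall-protection recertification 386 days ago vs limit 365 → not met
5. equipment calibration 48 days ago vs limit 45 → not met
6. condition 'performs public-works projects' does not hold → requirement n/a → met
7. OSHA safety training 380 days ago vs limit 365 → not met
Not met: 4, 5, 7

4, 5, 7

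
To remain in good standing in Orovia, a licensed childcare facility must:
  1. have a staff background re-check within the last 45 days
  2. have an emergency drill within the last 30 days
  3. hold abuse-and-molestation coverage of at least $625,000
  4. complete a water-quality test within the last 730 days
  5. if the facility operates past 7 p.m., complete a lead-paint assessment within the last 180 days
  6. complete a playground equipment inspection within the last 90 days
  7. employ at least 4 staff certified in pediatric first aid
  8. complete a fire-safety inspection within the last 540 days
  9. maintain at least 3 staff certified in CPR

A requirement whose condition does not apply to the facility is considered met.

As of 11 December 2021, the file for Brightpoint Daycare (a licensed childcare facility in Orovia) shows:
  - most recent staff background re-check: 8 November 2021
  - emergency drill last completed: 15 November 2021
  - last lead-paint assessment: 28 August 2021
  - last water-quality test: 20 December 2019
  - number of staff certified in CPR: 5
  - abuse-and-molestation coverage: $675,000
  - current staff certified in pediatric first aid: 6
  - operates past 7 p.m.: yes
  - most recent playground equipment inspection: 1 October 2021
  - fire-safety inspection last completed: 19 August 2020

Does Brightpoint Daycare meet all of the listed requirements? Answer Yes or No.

1. staff background re-check 33 days ago vs limit 45 → met
2. emergency drill 26 days ago vs limit 30 → met
3. abuse-and-molestation coverage $675,000 ≥ $625,000 → met
4. water-quality test 722 days ago vs limit 730 → met
5. condition 'operates past 7 p.m.' holds; lead-paint assessment 105 days ago vs limit 180 → met
6. playground equipment inspection 71 days ago vs limit 90 → met
7. staff certified in pediatric first aid 6 ≥ 4 → met
8. fire-safety inspection 479 days ago vs limit 540 → met
9. staff certified in CPR 5 ≥ 3 → met
All met.

Yes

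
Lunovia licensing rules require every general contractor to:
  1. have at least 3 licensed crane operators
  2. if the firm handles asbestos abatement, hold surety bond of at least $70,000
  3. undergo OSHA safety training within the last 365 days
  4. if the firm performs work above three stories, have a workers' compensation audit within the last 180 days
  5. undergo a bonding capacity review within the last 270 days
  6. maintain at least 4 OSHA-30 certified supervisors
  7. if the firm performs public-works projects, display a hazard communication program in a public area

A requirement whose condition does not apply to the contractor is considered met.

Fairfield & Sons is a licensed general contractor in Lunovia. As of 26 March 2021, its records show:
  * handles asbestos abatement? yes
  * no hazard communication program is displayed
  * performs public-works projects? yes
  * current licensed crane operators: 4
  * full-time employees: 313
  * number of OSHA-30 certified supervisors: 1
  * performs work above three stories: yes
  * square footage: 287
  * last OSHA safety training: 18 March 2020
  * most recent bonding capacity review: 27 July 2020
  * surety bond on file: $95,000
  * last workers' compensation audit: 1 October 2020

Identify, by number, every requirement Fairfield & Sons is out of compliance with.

3, 6, 7

1. licensed crane operators 4 ≥ 3 → met
2. condition 'handles asbestos abatement' holds; surety bond $95,000 ≥ $70,000 → met
3. OSHA safety training 373 days ago vs limit 365 → not met
4. condition 'performs work above three stories' holds; workers' compensation audit 176 days ago vs limit 180 → met
5. bonding capacity review 242 days ago vs limit 270 → met
6. OSHA-30 certified supervisors 1 < 4 → not met
7. condition 'performs public-works projects' holds; hazard communication program absent → not met
Not met: 3, 6, 7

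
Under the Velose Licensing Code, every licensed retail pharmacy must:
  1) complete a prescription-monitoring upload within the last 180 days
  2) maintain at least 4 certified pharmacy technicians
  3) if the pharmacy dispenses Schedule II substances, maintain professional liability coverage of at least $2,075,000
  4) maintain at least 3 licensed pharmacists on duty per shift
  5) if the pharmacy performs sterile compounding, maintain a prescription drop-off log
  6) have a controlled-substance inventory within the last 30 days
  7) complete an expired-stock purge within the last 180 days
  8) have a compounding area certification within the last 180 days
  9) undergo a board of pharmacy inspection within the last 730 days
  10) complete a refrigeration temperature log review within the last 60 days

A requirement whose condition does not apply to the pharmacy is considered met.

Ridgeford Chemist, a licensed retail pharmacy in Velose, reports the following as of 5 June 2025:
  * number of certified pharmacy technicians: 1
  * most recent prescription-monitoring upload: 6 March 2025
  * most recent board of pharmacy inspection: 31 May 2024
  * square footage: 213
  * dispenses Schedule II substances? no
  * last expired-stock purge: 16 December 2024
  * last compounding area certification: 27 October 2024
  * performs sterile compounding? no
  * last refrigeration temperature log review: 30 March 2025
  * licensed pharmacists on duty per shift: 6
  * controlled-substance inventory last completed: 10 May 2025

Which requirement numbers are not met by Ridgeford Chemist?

1. prescription-monitoring upload 91 days ago vs limit 180 → met
2. certified pharmacy technicians 1 < 4 → not met
3. condition 'dispenses Schedule II substances' does not hold → requirement n/a → met
4. licensed pharmacists on duty per shift 6 ≥ 3 → met
5. condition 'performs sterile compounding' does not hold → requirement n/a → met
6. controlled-substance inventory 26 days ago vs limit 30 → met
7. expired-stock purge 171 days ago vs limit 180 → met
8. compounding area certification 221 days ago vs limit 180 → not met
9. board of pharmacy inspection 370 days ago vs limit 730 → met
10. refrigeration temperature log review 67 days ago vs limit 60 → not met
Not met: 2, 8, 10

2, 8, 10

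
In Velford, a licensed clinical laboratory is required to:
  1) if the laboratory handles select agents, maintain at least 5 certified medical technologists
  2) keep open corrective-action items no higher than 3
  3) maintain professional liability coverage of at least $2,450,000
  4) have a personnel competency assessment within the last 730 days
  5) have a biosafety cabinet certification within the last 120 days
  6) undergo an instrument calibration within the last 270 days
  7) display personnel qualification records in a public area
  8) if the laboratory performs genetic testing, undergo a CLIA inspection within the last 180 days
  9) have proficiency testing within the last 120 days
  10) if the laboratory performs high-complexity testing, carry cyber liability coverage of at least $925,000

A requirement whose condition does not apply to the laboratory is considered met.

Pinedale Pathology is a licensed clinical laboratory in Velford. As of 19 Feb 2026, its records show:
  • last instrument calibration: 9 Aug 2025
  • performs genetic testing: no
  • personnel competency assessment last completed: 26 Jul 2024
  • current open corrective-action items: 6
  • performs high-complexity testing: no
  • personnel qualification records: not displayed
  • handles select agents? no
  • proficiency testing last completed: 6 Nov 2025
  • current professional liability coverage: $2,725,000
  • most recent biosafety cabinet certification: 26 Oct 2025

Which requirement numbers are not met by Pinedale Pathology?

2, 7

1. condition 'handles select agents' does not hold → requirement n/a → met
2. open corrective-action items 6 > 3 → not met
3. professional liability coverage $2,725,000 ≥ $2,450,000 → met
4. personnel competency assessment 573 days ago vs limit 730 → met
5. biosafety cabinet certification 116 days ago vs limit 120 → met
6. instrument calibration 194 days ago vs limit 270 → met
7. personnel qualification records absent → not met
8. condition 'performs genetic testing' does not hold → requirement n/a → met
9. proficiency testing 105 days ago vs limit 120 → met
10. condition 'performs high-complexity testing' does not hold → requirement n/a → met
Not met: 2, 7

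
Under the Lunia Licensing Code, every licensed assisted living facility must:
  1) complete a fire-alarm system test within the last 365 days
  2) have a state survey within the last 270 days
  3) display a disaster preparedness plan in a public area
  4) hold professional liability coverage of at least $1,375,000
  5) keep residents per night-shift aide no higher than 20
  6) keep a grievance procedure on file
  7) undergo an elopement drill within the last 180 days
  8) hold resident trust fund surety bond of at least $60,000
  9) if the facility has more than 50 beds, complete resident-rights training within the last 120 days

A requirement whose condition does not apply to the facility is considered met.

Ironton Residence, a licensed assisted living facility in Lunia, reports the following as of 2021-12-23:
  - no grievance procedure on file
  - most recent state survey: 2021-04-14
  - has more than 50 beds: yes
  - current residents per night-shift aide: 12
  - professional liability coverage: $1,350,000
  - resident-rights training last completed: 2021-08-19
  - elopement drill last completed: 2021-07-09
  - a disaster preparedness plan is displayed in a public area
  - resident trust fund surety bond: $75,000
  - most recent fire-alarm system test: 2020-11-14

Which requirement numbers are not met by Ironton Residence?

1. fire-alarm system test 404 days ago vs limit 365 → not met
2. state survey 253 days ago vs limit 270 → met
3. disaster preparedness plan present → met
4. professional liability coverage $1,350,000 < $1,375,000 → not met
5. residents per night-shift aide 12 ≤ 20 → met
6. grievance procedure absent → not met
7. elopement drill 167 days ago vs limit 180 → met
8. resident trust fund surety bond $75,000 ≥ $60,000 → met
9. condition 'has more than 50 beds' holds; resident-rights training 126 days ago vs limit 120 → not met
Not met: 1, 4, 6, 9

1, 4, 6, 9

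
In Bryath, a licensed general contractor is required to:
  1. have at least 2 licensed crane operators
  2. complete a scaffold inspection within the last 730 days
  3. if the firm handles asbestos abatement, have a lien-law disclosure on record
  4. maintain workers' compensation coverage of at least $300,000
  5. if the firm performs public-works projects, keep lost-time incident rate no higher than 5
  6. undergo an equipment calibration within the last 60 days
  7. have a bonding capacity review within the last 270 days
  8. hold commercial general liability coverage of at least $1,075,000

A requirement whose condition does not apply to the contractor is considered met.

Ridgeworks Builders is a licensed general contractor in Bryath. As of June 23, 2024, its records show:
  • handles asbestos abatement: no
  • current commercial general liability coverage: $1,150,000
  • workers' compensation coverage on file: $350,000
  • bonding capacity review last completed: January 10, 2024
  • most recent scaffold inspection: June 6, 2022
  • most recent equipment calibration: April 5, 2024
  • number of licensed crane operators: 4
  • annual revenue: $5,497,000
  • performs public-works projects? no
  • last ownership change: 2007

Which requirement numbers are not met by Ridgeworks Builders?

1. licensed crane operators 4 ≥ 2 → met
2. scaffold inspection 748 days ago vs limit 730 → not met
3. condition 'handles asbestos abatement' does not hold → requirement n/a → met
4. workers' compensation coverage $350,000 ≥ $300,000 → met
5. condition 'performs public-works projects' does not hold → requirement n/a → met
6. equipment calibration 79 days ago vs limit 60 → not met
7. bonding capacity review 165 days ago vs limit 270 → met
8. commercial general liability coverage $1,150,000 ≥ $1,075,000 → met
Not met: 2, 6

2, 6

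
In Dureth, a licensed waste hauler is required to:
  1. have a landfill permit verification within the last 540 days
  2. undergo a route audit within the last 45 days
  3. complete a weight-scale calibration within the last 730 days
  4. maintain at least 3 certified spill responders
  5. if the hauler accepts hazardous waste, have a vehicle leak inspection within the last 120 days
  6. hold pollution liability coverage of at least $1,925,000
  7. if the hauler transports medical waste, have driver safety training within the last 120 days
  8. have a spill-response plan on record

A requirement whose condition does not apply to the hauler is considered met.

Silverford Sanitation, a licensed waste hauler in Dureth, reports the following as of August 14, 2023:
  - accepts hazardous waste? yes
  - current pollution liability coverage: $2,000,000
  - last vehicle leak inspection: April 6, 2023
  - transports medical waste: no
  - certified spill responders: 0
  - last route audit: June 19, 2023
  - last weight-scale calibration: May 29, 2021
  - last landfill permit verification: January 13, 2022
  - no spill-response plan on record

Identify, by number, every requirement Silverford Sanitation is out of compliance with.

1, 2, 3, 4, 5, 8

1. landfill permit verification 578 days ago vs limit 540 → not met
2. route audit 56 days ago vs limit 45 → not met
3. weight-scale calibration 807 days ago vs limit 730 → not met
4. certified spill responders 0 < 3 → not met
5. condition 'accepts hazardous waste' holds; vehicle leak inspection 130 days ago vs limit 120 → not met
6. pollution liability coverage $2,000,000 ≥ $1,925,000 → met
7. condition 'transports medical waste' does not hold → requirement n/a → met
8. spill-response plan absent → not met
Not met: 1, 2, 3, 4, 5, 8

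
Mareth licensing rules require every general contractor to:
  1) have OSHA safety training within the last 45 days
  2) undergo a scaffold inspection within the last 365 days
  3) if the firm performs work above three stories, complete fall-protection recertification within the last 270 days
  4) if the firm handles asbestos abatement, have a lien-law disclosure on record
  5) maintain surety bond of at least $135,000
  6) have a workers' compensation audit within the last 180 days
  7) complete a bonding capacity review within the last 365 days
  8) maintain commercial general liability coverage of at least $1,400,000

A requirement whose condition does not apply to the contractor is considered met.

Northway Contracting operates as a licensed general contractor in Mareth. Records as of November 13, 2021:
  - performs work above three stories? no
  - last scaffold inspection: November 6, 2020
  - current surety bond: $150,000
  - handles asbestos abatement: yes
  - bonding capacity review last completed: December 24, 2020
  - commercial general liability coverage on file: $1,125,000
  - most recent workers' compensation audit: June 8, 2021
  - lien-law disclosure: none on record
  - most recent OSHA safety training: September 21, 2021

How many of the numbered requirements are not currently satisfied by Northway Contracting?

4

1. OSHA safety training 53 days ago vs limit 45 → not met
2. scaffold inspection 372 days ago vs limit 365 → not met
3. condition 'performs work above three stories' does not hold → requirement n/a → met
4. condition 'handles asbestos abatement' holds; lien-law disclosure absent → not met
5. surety bond $150,000 ≥ $135,000 → met
6. workers' compensation audit 158 days ago vs limit 180 → met
7. bonding capacity review 324 days ago vs limit 365 → met
8. commercial general liability coverage $1,125,000 < $1,400,000 → not met
Not met: 4 of 8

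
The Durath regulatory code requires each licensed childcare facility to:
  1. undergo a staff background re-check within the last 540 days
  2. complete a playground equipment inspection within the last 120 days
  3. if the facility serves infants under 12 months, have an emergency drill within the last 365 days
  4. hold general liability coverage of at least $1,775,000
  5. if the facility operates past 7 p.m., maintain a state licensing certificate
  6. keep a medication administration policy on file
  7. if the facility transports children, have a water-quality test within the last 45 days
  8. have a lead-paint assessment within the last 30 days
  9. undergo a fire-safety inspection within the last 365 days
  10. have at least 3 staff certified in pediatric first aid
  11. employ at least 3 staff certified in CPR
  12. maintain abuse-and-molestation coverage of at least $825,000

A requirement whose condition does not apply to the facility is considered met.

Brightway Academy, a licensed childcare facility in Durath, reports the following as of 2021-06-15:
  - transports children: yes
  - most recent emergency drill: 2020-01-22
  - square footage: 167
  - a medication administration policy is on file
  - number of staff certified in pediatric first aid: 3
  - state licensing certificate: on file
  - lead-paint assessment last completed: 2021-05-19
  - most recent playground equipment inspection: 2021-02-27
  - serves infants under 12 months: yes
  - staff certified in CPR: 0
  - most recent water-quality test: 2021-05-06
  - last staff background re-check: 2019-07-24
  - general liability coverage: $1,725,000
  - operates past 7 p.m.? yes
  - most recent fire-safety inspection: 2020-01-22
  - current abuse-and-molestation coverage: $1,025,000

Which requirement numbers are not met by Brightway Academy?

1. staff background re-check 692 days ago vs limit 540 → not met
2. playground equipment inspection 108 days ago vs limit 120 → met
3. condition 'serves infants under 12 months' holds; emergency drill 510 days ago vs limit 365 → not met
4. general liability coverage $1,725,000 < $1,775,000 → not met
5. condition 'operates past 7 p.m.' holds; state licensing certificate present → met
6. medication administration policy present → met
7. condition 'transports children' holds; water-quality test 40 days ago vs limit 45 → met
8. lead-paint assessment 27 days ago vs limit 30 → met
9. fire-safety inspection 510 days ago vs limit 365 → not met
10. staff certified in pediatric first aid 3 ≥ 3 → met
11. staff certified in CPR 0 < 3 → not met
12. abuse-and-molestation coverage $1,025,000 ≥ $825,000 → met
Not met: 1, 3, 4, 9, 11

1, 3, 4, 9, 11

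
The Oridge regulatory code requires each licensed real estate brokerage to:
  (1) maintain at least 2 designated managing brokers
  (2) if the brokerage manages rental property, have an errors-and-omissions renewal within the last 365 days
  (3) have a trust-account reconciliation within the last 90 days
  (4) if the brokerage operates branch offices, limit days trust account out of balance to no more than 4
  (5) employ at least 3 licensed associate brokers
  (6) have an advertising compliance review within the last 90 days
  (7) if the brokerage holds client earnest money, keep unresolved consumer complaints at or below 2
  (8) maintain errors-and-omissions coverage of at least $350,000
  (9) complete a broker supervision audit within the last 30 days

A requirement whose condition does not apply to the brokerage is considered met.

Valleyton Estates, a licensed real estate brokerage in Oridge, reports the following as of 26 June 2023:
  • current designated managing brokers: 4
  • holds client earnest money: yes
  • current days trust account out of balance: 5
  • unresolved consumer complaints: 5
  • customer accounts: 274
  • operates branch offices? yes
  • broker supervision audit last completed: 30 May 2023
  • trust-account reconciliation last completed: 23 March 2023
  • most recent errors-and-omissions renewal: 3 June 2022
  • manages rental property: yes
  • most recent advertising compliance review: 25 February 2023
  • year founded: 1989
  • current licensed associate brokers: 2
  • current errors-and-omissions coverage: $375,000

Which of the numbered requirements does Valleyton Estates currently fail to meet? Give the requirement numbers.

1. designated managing brokers 4 ≥ 2 → met
2. condition 'manages rental property' holds; errors-and-omissions renewal 388 days ago vs limit 365 → not met
3. trust-account reconciliation 95 days ago vs limit 90 → not met
4. condition 'operates branch offices' holds; days trust account out of balance 5 > 4 → not met
5. licensed associate brokers 2 < 3 → not met
6. advertising compliance review 121 days ago vs limit 90 → not met
7. condition 'holds client earnest money' holds; unresolved consumer complaints 5 > 2 → not met
8. errors-and-omissions coverage $375,000 ≥ $350,000 → met
9. broker supervision audit 27 days ago vs limit 30 → met
Not met: 2, 3, 4, 5, 6, 7

2, 3, 4, 5, 6, 7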